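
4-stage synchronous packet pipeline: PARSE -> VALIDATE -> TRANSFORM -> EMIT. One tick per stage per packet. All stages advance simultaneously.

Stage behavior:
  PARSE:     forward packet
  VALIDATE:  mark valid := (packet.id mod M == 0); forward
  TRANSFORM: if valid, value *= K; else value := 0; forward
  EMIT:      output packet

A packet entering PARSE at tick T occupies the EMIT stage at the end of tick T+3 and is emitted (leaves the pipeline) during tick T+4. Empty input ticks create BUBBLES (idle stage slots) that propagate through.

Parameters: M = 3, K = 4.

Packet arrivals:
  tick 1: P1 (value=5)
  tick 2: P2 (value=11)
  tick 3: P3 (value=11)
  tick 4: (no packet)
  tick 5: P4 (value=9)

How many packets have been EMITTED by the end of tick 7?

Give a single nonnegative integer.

Tick 1: [PARSE:P1(v=5,ok=F), VALIDATE:-, TRANSFORM:-, EMIT:-] out:-; in:P1
Tick 2: [PARSE:P2(v=11,ok=F), VALIDATE:P1(v=5,ok=F), TRANSFORM:-, EMIT:-] out:-; in:P2
Tick 3: [PARSE:P3(v=11,ok=F), VALIDATE:P2(v=11,ok=F), TRANSFORM:P1(v=0,ok=F), EMIT:-] out:-; in:P3
Tick 4: [PARSE:-, VALIDATE:P3(v=11,ok=T), TRANSFORM:P2(v=0,ok=F), EMIT:P1(v=0,ok=F)] out:-; in:-
Tick 5: [PARSE:P4(v=9,ok=F), VALIDATE:-, TRANSFORM:P3(v=44,ok=T), EMIT:P2(v=0,ok=F)] out:P1(v=0); in:P4
Tick 6: [PARSE:-, VALIDATE:P4(v=9,ok=F), TRANSFORM:-, EMIT:P3(v=44,ok=T)] out:P2(v=0); in:-
Tick 7: [PARSE:-, VALIDATE:-, TRANSFORM:P4(v=0,ok=F), EMIT:-] out:P3(v=44); in:-
Emitted by tick 7: ['P1', 'P2', 'P3']

Answer: 3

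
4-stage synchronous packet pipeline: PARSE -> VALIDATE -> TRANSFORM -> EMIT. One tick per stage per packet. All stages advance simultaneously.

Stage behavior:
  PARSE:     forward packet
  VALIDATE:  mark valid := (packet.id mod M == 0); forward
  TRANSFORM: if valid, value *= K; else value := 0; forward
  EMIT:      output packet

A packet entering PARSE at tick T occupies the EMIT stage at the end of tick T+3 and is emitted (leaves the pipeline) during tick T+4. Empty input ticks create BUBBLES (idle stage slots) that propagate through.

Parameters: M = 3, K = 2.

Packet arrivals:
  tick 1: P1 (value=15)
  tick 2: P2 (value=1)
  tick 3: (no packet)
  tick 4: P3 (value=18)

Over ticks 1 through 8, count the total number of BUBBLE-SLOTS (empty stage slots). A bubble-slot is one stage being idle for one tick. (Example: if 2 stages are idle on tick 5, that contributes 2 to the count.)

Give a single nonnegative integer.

Answer: 20

Derivation:
Tick 1: [PARSE:P1(v=15,ok=F), VALIDATE:-, TRANSFORM:-, EMIT:-] out:-; bubbles=3
Tick 2: [PARSE:P2(v=1,ok=F), VALIDATE:P1(v=15,ok=F), TRANSFORM:-, EMIT:-] out:-; bubbles=2
Tick 3: [PARSE:-, VALIDATE:P2(v=1,ok=F), TRANSFORM:P1(v=0,ok=F), EMIT:-] out:-; bubbles=2
Tick 4: [PARSE:P3(v=18,ok=F), VALIDATE:-, TRANSFORM:P2(v=0,ok=F), EMIT:P1(v=0,ok=F)] out:-; bubbles=1
Tick 5: [PARSE:-, VALIDATE:P3(v=18,ok=T), TRANSFORM:-, EMIT:P2(v=0,ok=F)] out:P1(v=0); bubbles=2
Tick 6: [PARSE:-, VALIDATE:-, TRANSFORM:P3(v=36,ok=T), EMIT:-] out:P2(v=0); bubbles=3
Tick 7: [PARSE:-, VALIDATE:-, TRANSFORM:-, EMIT:P3(v=36,ok=T)] out:-; bubbles=3
Tick 8: [PARSE:-, VALIDATE:-, TRANSFORM:-, EMIT:-] out:P3(v=36); bubbles=4
Total bubble-slots: 20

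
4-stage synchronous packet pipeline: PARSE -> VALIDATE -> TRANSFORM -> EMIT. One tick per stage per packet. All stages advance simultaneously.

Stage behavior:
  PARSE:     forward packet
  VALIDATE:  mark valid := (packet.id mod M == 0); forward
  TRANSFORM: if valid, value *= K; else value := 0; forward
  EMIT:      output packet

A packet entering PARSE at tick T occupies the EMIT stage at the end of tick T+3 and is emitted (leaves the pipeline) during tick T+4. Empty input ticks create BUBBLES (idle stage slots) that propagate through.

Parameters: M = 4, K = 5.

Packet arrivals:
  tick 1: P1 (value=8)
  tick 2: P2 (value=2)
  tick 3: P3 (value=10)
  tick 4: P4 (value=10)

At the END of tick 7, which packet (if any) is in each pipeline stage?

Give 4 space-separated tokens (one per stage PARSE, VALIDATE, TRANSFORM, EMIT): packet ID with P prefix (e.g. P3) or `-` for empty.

Tick 1: [PARSE:P1(v=8,ok=F), VALIDATE:-, TRANSFORM:-, EMIT:-] out:-; in:P1
Tick 2: [PARSE:P2(v=2,ok=F), VALIDATE:P1(v=8,ok=F), TRANSFORM:-, EMIT:-] out:-; in:P2
Tick 3: [PARSE:P3(v=10,ok=F), VALIDATE:P2(v=2,ok=F), TRANSFORM:P1(v=0,ok=F), EMIT:-] out:-; in:P3
Tick 4: [PARSE:P4(v=10,ok=F), VALIDATE:P3(v=10,ok=F), TRANSFORM:P2(v=0,ok=F), EMIT:P1(v=0,ok=F)] out:-; in:P4
Tick 5: [PARSE:-, VALIDATE:P4(v=10,ok=T), TRANSFORM:P3(v=0,ok=F), EMIT:P2(v=0,ok=F)] out:P1(v=0); in:-
Tick 6: [PARSE:-, VALIDATE:-, TRANSFORM:P4(v=50,ok=T), EMIT:P3(v=0,ok=F)] out:P2(v=0); in:-
Tick 7: [PARSE:-, VALIDATE:-, TRANSFORM:-, EMIT:P4(v=50,ok=T)] out:P3(v=0); in:-
At end of tick 7: ['-', '-', '-', 'P4']

Answer: - - - P4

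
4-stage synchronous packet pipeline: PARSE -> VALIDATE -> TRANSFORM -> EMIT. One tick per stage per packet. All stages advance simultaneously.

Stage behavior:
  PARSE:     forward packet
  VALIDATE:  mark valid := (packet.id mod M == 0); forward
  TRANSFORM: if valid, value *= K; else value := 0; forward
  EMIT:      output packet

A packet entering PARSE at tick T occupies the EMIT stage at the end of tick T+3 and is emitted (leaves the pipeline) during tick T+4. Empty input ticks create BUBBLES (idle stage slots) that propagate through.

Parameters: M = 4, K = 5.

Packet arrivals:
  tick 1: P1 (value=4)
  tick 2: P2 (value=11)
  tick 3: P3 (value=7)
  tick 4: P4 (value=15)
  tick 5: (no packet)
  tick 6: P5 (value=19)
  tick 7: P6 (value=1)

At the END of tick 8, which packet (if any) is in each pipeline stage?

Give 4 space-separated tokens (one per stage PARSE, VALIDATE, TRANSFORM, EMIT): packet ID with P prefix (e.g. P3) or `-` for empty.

Answer: - P6 P5 -

Derivation:
Tick 1: [PARSE:P1(v=4,ok=F), VALIDATE:-, TRANSFORM:-, EMIT:-] out:-; in:P1
Tick 2: [PARSE:P2(v=11,ok=F), VALIDATE:P1(v=4,ok=F), TRANSFORM:-, EMIT:-] out:-; in:P2
Tick 3: [PARSE:P3(v=7,ok=F), VALIDATE:P2(v=11,ok=F), TRANSFORM:P1(v=0,ok=F), EMIT:-] out:-; in:P3
Tick 4: [PARSE:P4(v=15,ok=F), VALIDATE:P3(v=7,ok=F), TRANSFORM:P2(v=0,ok=F), EMIT:P1(v=0,ok=F)] out:-; in:P4
Tick 5: [PARSE:-, VALIDATE:P4(v=15,ok=T), TRANSFORM:P3(v=0,ok=F), EMIT:P2(v=0,ok=F)] out:P1(v=0); in:-
Tick 6: [PARSE:P5(v=19,ok=F), VALIDATE:-, TRANSFORM:P4(v=75,ok=T), EMIT:P3(v=0,ok=F)] out:P2(v=0); in:P5
Tick 7: [PARSE:P6(v=1,ok=F), VALIDATE:P5(v=19,ok=F), TRANSFORM:-, EMIT:P4(v=75,ok=T)] out:P3(v=0); in:P6
Tick 8: [PARSE:-, VALIDATE:P6(v=1,ok=F), TRANSFORM:P5(v=0,ok=F), EMIT:-] out:P4(v=75); in:-
At end of tick 8: ['-', 'P6', 'P5', '-']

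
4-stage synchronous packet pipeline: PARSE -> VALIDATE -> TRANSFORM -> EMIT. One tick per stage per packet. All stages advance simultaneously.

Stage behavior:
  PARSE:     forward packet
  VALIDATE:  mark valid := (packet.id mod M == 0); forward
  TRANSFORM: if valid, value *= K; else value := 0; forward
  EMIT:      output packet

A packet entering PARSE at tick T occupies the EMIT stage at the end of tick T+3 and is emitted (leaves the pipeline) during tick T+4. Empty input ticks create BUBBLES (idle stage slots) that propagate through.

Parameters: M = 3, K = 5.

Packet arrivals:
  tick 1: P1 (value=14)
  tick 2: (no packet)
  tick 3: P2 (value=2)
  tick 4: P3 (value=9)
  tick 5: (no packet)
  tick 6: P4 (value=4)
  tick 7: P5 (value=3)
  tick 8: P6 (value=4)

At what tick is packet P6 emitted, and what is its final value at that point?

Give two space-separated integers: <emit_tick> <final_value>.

Tick 1: [PARSE:P1(v=14,ok=F), VALIDATE:-, TRANSFORM:-, EMIT:-] out:-; in:P1
Tick 2: [PARSE:-, VALIDATE:P1(v=14,ok=F), TRANSFORM:-, EMIT:-] out:-; in:-
Tick 3: [PARSE:P2(v=2,ok=F), VALIDATE:-, TRANSFORM:P1(v=0,ok=F), EMIT:-] out:-; in:P2
Tick 4: [PARSE:P3(v=9,ok=F), VALIDATE:P2(v=2,ok=F), TRANSFORM:-, EMIT:P1(v=0,ok=F)] out:-; in:P3
Tick 5: [PARSE:-, VALIDATE:P3(v=9,ok=T), TRANSFORM:P2(v=0,ok=F), EMIT:-] out:P1(v=0); in:-
Tick 6: [PARSE:P4(v=4,ok=F), VALIDATE:-, TRANSFORM:P3(v=45,ok=T), EMIT:P2(v=0,ok=F)] out:-; in:P4
Tick 7: [PARSE:P5(v=3,ok=F), VALIDATE:P4(v=4,ok=F), TRANSFORM:-, EMIT:P3(v=45,ok=T)] out:P2(v=0); in:P5
Tick 8: [PARSE:P6(v=4,ok=F), VALIDATE:P5(v=3,ok=F), TRANSFORM:P4(v=0,ok=F), EMIT:-] out:P3(v=45); in:P6
Tick 9: [PARSE:-, VALIDATE:P6(v=4,ok=T), TRANSFORM:P5(v=0,ok=F), EMIT:P4(v=0,ok=F)] out:-; in:-
Tick 10: [PARSE:-, VALIDATE:-, TRANSFORM:P6(v=20,ok=T), EMIT:P5(v=0,ok=F)] out:P4(v=0); in:-
Tick 11: [PARSE:-, VALIDATE:-, TRANSFORM:-, EMIT:P6(v=20,ok=T)] out:P5(v=0); in:-
Tick 12: [PARSE:-, VALIDATE:-, TRANSFORM:-, EMIT:-] out:P6(v=20); in:-
P6: arrives tick 8, valid=True (id=6, id%3=0), emit tick 12, final value 20

Answer: 12 20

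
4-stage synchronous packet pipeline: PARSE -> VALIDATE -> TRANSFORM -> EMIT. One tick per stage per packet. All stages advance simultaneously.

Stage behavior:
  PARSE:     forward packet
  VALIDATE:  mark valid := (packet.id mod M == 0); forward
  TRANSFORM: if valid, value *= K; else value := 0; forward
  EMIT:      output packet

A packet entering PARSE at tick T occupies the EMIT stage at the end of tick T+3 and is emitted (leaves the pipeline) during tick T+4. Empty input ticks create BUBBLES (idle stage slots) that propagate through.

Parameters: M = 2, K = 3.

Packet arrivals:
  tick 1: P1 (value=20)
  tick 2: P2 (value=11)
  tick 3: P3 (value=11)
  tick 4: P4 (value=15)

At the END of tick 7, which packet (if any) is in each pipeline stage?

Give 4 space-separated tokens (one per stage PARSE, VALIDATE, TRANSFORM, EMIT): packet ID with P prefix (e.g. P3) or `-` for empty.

Tick 1: [PARSE:P1(v=20,ok=F), VALIDATE:-, TRANSFORM:-, EMIT:-] out:-; in:P1
Tick 2: [PARSE:P2(v=11,ok=F), VALIDATE:P1(v=20,ok=F), TRANSFORM:-, EMIT:-] out:-; in:P2
Tick 3: [PARSE:P3(v=11,ok=F), VALIDATE:P2(v=11,ok=T), TRANSFORM:P1(v=0,ok=F), EMIT:-] out:-; in:P3
Tick 4: [PARSE:P4(v=15,ok=F), VALIDATE:P3(v=11,ok=F), TRANSFORM:P2(v=33,ok=T), EMIT:P1(v=0,ok=F)] out:-; in:P4
Tick 5: [PARSE:-, VALIDATE:P4(v=15,ok=T), TRANSFORM:P3(v=0,ok=F), EMIT:P2(v=33,ok=T)] out:P1(v=0); in:-
Tick 6: [PARSE:-, VALIDATE:-, TRANSFORM:P4(v=45,ok=T), EMIT:P3(v=0,ok=F)] out:P2(v=33); in:-
Tick 7: [PARSE:-, VALIDATE:-, TRANSFORM:-, EMIT:P4(v=45,ok=T)] out:P3(v=0); in:-
At end of tick 7: ['-', '-', '-', 'P4']

Answer: - - - P4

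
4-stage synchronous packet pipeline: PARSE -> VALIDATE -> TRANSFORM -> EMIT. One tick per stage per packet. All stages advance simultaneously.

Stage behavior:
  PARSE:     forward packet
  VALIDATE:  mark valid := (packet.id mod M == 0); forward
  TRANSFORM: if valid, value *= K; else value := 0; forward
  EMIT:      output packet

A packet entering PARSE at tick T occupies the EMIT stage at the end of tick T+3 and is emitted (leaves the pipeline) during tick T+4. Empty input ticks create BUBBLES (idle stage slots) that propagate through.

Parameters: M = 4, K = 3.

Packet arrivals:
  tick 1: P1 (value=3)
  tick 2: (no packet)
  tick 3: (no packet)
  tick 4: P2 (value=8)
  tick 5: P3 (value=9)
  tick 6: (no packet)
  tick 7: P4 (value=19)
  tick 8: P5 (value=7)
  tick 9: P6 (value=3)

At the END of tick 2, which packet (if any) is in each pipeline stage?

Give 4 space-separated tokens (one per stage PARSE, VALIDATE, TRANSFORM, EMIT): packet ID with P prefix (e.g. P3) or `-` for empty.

Answer: - P1 - -

Derivation:
Tick 1: [PARSE:P1(v=3,ok=F), VALIDATE:-, TRANSFORM:-, EMIT:-] out:-; in:P1
Tick 2: [PARSE:-, VALIDATE:P1(v=3,ok=F), TRANSFORM:-, EMIT:-] out:-; in:-
At end of tick 2: ['-', 'P1', '-', '-']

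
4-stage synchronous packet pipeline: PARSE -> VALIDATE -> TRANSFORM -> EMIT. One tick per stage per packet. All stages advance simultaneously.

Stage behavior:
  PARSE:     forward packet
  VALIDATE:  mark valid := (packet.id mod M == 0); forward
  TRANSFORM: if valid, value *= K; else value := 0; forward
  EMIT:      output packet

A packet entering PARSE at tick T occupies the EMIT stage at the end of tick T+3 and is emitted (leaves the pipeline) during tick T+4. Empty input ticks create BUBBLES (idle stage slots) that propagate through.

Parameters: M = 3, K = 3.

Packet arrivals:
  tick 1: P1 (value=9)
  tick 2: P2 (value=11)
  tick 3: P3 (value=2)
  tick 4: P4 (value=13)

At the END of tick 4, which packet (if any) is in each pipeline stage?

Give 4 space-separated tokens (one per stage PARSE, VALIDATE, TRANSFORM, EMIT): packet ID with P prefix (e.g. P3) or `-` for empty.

Answer: P4 P3 P2 P1

Derivation:
Tick 1: [PARSE:P1(v=9,ok=F), VALIDATE:-, TRANSFORM:-, EMIT:-] out:-; in:P1
Tick 2: [PARSE:P2(v=11,ok=F), VALIDATE:P1(v=9,ok=F), TRANSFORM:-, EMIT:-] out:-; in:P2
Tick 3: [PARSE:P3(v=2,ok=F), VALIDATE:P2(v=11,ok=F), TRANSFORM:P1(v=0,ok=F), EMIT:-] out:-; in:P3
Tick 4: [PARSE:P4(v=13,ok=F), VALIDATE:P3(v=2,ok=T), TRANSFORM:P2(v=0,ok=F), EMIT:P1(v=0,ok=F)] out:-; in:P4
At end of tick 4: ['P4', 'P3', 'P2', 'P1']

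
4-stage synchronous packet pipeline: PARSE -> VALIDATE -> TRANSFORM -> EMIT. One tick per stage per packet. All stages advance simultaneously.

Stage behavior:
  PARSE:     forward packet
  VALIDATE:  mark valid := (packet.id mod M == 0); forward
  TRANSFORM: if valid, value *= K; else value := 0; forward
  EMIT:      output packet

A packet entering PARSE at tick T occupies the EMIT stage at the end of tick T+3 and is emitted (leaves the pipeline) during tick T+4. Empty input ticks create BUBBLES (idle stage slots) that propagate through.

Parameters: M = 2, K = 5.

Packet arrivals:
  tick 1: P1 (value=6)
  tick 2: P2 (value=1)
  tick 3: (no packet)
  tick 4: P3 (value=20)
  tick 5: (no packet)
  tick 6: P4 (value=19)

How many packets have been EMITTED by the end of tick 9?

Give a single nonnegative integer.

Answer: 3

Derivation:
Tick 1: [PARSE:P1(v=6,ok=F), VALIDATE:-, TRANSFORM:-, EMIT:-] out:-; in:P1
Tick 2: [PARSE:P2(v=1,ok=F), VALIDATE:P1(v=6,ok=F), TRANSFORM:-, EMIT:-] out:-; in:P2
Tick 3: [PARSE:-, VALIDATE:P2(v=1,ok=T), TRANSFORM:P1(v=0,ok=F), EMIT:-] out:-; in:-
Tick 4: [PARSE:P3(v=20,ok=F), VALIDATE:-, TRANSFORM:P2(v=5,ok=T), EMIT:P1(v=0,ok=F)] out:-; in:P3
Tick 5: [PARSE:-, VALIDATE:P3(v=20,ok=F), TRANSFORM:-, EMIT:P2(v=5,ok=T)] out:P1(v=0); in:-
Tick 6: [PARSE:P4(v=19,ok=F), VALIDATE:-, TRANSFORM:P3(v=0,ok=F), EMIT:-] out:P2(v=5); in:P4
Tick 7: [PARSE:-, VALIDATE:P4(v=19,ok=T), TRANSFORM:-, EMIT:P3(v=0,ok=F)] out:-; in:-
Tick 8: [PARSE:-, VALIDATE:-, TRANSFORM:P4(v=95,ok=T), EMIT:-] out:P3(v=0); in:-
Tick 9: [PARSE:-, VALIDATE:-, TRANSFORM:-, EMIT:P4(v=95,ok=T)] out:-; in:-
Emitted by tick 9: ['P1', 'P2', 'P3']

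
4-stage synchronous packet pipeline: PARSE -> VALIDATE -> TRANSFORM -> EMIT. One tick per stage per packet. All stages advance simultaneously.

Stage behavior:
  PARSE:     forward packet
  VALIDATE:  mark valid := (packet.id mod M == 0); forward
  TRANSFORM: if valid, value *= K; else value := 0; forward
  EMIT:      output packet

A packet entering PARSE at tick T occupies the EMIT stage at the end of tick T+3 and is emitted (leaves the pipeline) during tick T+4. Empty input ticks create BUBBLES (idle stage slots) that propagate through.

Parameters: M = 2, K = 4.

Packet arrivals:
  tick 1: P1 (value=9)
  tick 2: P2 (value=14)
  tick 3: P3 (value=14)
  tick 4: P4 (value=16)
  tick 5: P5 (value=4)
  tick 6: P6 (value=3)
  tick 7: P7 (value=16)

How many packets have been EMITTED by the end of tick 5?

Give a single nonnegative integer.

Tick 1: [PARSE:P1(v=9,ok=F), VALIDATE:-, TRANSFORM:-, EMIT:-] out:-; in:P1
Tick 2: [PARSE:P2(v=14,ok=F), VALIDATE:P1(v=9,ok=F), TRANSFORM:-, EMIT:-] out:-; in:P2
Tick 3: [PARSE:P3(v=14,ok=F), VALIDATE:P2(v=14,ok=T), TRANSFORM:P1(v=0,ok=F), EMIT:-] out:-; in:P3
Tick 4: [PARSE:P4(v=16,ok=F), VALIDATE:P3(v=14,ok=F), TRANSFORM:P2(v=56,ok=T), EMIT:P1(v=0,ok=F)] out:-; in:P4
Tick 5: [PARSE:P5(v=4,ok=F), VALIDATE:P4(v=16,ok=T), TRANSFORM:P3(v=0,ok=F), EMIT:P2(v=56,ok=T)] out:P1(v=0); in:P5
Emitted by tick 5: ['P1']

Answer: 1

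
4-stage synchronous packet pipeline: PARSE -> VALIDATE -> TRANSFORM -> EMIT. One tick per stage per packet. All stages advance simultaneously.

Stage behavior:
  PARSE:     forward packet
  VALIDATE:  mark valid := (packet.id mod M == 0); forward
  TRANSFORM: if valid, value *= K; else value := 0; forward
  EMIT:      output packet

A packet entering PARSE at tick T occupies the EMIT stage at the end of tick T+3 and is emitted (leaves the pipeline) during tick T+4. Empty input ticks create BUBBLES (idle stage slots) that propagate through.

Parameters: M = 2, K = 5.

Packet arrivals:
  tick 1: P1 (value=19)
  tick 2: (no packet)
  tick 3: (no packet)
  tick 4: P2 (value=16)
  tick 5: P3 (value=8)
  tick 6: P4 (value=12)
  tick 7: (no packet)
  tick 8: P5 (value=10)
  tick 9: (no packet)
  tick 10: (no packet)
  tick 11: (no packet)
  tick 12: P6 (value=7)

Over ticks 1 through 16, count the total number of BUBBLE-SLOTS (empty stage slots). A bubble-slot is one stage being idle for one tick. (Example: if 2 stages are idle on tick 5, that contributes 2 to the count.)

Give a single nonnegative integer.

Tick 1: [PARSE:P1(v=19,ok=F), VALIDATE:-, TRANSFORM:-, EMIT:-] out:-; bubbles=3
Tick 2: [PARSE:-, VALIDATE:P1(v=19,ok=F), TRANSFORM:-, EMIT:-] out:-; bubbles=3
Tick 3: [PARSE:-, VALIDATE:-, TRANSFORM:P1(v=0,ok=F), EMIT:-] out:-; bubbles=3
Tick 4: [PARSE:P2(v=16,ok=F), VALIDATE:-, TRANSFORM:-, EMIT:P1(v=0,ok=F)] out:-; bubbles=2
Tick 5: [PARSE:P3(v=8,ok=F), VALIDATE:P2(v=16,ok=T), TRANSFORM:-, EMIT:-] out:P1(v=0); bubbles=2
Tick 6: [PARSE:P4(v=12,ok=F), VALIDATE:P3(v=8,ok=F), TRANSFORM:P2(v=80,ok=T), EMIT:-] out:-; bubbles=1
Tick 7: [PARSE:-, VALIDATE:P4(v=12,ok=T), TRANSFORM:P3(v=0,ok=F), EMIT:P2(v=80,ok=T)] out:-; bubbles=1
Tick 8: [PARSE:P5(v=10,ok=F), VALIDATE:-, TRANSFORM:P4(v=60,ok=T), EMIT:P3(v=0,ok=F)] out:P2(v=80); bubbles=1
Tick 9: [PARSE:-, VALIDATE:P5(v=10,ok=F), TRANSFORM:-, EMIT:P4(v=60,ok=T)] out:P3(v=0); bubbles=2
Tick 10: [PARSE:-, VALIDATE:-, TRANSFORM:P5(v=0,ok=F), EMIT:-] out:P4(v=60); bubbles=3
Tick 11: [PARSE:-, VALIDATE:-, TRANSFORM:-, EMIT:P5(v=0,ok=F)] out:-; bubbles=3
Tick 12: [PARSE:P6(v=7,ok=F), VALIDATE:-, TRANSFORM:-, EMIT:-] out:P5(v=0); bubbles=3
Tick 13: [PARSE:-, VALIDATE:P6(v=7,ok=T), TRANSFORM:-, EMIT:-] out:-; bubbles=3
Tick 14: [PARSE:-, VALIDATE:-, TRANSFORM:P6(v=35,ok=T), EMIT:-] out:-; bubbles=3
Tick 15: [PARSE:-, VALIDATE:-, TRANSFORM:-, EMIT:P6(v=35,ok=T)] out:-; bubbles=3
Tick 16: [PARSE:-, VALIDATE:-, TRANSFORM:-, EMIT:-] out:P6(v=35); bubbles=4
Total bubble-slots: 40

Answer: 40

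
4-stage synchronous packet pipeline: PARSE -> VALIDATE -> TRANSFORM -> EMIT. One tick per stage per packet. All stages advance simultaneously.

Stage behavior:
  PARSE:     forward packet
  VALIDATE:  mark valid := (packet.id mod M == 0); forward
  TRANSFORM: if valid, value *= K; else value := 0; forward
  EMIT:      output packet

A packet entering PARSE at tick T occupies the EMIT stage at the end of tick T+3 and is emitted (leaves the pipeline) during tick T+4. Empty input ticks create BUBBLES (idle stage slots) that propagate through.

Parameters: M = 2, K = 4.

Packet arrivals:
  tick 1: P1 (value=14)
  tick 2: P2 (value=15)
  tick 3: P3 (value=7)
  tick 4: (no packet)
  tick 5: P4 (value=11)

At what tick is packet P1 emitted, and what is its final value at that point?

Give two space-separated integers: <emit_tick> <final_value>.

Tick 1: [PARSE:P1(v=14,ok=F), VALIDATE:-, TRANSFORM:-, EMIT:-] out:-; in:P1
Tick 2: [PARSE:P2(v=15,ok=F), VALIDATE:P1(v=14,ok=F), TRANSFORM:-, EMIT:-] out:-; in:P2
Tick 3: [PARSE:P3(v=7,ok=F), VALIDATE:P2(v=15,ok=T), TRANSFORM:P1(v=0,ok=F), EMIT:-] out:-; in:P3
Tick 4: [PARSE:-, VALIDATE:P3(v=7,ok=F), TRANSFORM:P2(v=60,ok=T), EMIT:P1(v=0,ok=F)] out:-; in:-
Tick 5: [PARSE:P4(v=11,ok=F), VALIDATE:-, TRANSFORM:P3(v=0,ok=F), EMIT:P2(v=60,ok=T)] out:P1(v=0); in:P4
Tick 6: [PARSE:-, VALIDATE:P4(v=11,ok=T), TRANSFORM:-, EMIT:P3(v=0,ok=F)] out:P2(v=60); in:-
Tick 7: [PARSE:-, VALIDATE:-, TRANSFORM:P4(v=44,ok=T), EMIT:-] out:P3(v=0); in:-
Tick 8: [PARSE:-, VALIDATE:-, TRANSFORM:-, EMIT:P4(v=44,ok=T)] out:-; in:-
Tick 9: [PARSE:-, VALIDATE:-, TRANSFORM:-, EMIT:-] out:P4(v=44); in:-
P1: arrives tick 1, valid=False (id=1, id%2=1), emit tick 5, final value 0

Answer: 5 0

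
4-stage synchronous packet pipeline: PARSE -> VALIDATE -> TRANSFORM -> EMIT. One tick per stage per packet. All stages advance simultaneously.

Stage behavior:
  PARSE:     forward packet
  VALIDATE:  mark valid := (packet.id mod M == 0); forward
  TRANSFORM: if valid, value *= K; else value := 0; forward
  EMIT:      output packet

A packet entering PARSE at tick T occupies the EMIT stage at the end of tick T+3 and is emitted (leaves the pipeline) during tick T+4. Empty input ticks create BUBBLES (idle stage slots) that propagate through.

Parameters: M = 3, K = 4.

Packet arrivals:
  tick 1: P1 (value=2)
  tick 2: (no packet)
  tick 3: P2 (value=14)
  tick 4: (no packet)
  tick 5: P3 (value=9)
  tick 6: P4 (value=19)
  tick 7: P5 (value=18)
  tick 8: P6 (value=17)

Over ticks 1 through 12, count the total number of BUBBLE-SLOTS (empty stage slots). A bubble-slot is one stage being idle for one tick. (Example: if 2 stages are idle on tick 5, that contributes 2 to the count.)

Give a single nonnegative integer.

Tick 1: [PARSE:P1(v=2,ok=F), VALIDATE:-, TRANSFORM:-, EMIT:-] out:-; bubbles=3
Tick 2: [PARSE:-, VALIDATE:P1(v=2,ok=F), TRANSFORM:-, EMIT:-] out:-; bubbles=3
Tick 3: [PARSE:P2(v=14,ok=F), VALIDATE:-, TRANSFORM:P1(v=0,ok=F), EMIT:-] out:-; bubbles=2
Tick 4: [PARSE:-, VALIDATE:P2(v=14,ok=F), TRANSFORM:-, EMIT:P1(v=0,ok=F)] out:-; bubbles=2
Tick 5: [PARSE:P3(v=9,ok=F), VALIDATE:-, TRANSFORM:P2(v=0,ok=F), EMIT:-] out:P1(v=0); bubbles=2
Tick 6: [PARSE:P4(v=19,ok=F), VALIDATE:P3(v=9,ok=T), TRANSFORM:-, EMIT:P2(v=0,ok=F)] out:-; bubbles=1
Tick 7: [PARSE:P5(v=18,ok=F), VALIDATE:P4(v=19,ok=F), TRANSFORM:P3(v=36,ok=T), EMIT:-] out:P2(v=0); bubbles=1
Tick 8: [PARSE:P6(v=17,ok=F), VALIDATE:P5(v=18,ok=F), TRANSFORM:P4(v=0,ok=F), EMIT:P3(v=36,ok=T)] out:-; bubbles=0
Tick 9: [PARSE:-, VALIDATE:P6(v=17,ok=T), TRANSFORM:P5(v=0,ok=F), EMIT:P4(v=0,ok=F)] out:P3(v=36); bubbles=1
Tick 10: [PARSE:-, VALIDATE:-, TRANSFORM:P6(v=68,ok=T), EMIT:P5(v=0,ok=F)] out:P4(v=0); bubbles=2
Tick 11: [PARSE:-, VALIDATE:-, TRANSFORM:-, EMIT:P6(v=68,ok=T)] out:P5(v=0); bubbles=3
Tick 12: [PARSE:-, VALIDATE:-, TRANSFORM:-, EMIT:-] out:P6(v=68); bubbles=4
Total bubble-slots: 24

Answer: 24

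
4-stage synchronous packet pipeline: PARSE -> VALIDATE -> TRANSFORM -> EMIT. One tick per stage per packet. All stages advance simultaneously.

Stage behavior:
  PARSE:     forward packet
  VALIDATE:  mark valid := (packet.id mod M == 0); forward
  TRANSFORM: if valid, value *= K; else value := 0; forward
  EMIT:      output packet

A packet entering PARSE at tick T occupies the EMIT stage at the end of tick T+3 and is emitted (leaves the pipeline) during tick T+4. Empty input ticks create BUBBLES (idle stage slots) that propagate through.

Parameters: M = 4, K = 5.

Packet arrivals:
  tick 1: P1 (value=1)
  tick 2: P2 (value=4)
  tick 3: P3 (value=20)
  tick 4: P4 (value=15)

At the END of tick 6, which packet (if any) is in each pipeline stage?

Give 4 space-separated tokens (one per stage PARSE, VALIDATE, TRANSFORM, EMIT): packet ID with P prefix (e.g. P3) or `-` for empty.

Answer: - - P4 P3

Derivation:
Tick 1: [PARSE:P1(v=1,ok=F), VALIDATE:-, TRANSFORM:-, EMIT:-] out:-; in:P1
Tick 2: [PARSE:P2(v=4,ok=F), VALIDATE:P1(v=1,ok=F), TRANSFORM:-, EMIT:-] out:-; in:P2
Tick 3: [PARSE:P3(v=20,ok=F), VALIDATE:P2(v=4,ok=F), TRANSFORM:P1(v=0,ok=F), EMIT:-] out:-; in:P3
Tick 4: [PARSE:P4(v=15,ok=F), VALIDATE:P3(v=20,ok=F), TRANSFORM:P2(v=0,ok=F), EMIT:P1(v=0,ok=F)] out:-; in:P4
Tick 5: [PARSE:-, VALIDATE:P4(v=15,ok=T), TRANSFORM:P3(v=0,ok=F), EMIT:P2(v=0,ok=F)] out:P1(v=0); in:-
Tick 6: [PARSE:-, VALIDATE:-, TRANSFORM:P4(v=75,ok=T), EMIT:P3(v=0,ok=F)] out:P2(v=0); in:-
At end of tick 6: ['-', '-', 'P4', 'P3']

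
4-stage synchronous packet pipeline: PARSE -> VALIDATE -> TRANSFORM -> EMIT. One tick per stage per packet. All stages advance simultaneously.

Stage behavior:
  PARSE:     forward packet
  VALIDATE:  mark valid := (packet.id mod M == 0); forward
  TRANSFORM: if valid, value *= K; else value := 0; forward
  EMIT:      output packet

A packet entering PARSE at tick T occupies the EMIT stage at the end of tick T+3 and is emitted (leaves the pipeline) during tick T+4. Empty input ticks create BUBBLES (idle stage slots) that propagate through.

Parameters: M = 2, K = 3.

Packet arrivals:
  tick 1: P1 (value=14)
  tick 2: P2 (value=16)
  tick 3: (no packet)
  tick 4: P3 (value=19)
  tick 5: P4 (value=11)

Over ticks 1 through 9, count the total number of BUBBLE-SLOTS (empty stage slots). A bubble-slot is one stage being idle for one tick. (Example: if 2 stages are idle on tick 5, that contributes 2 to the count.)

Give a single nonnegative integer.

Answer: 20

Derivation:
Tick 1: [PARSE:P1(v=14,ok=F), VALIDATE:-, TRANSFORM:-, EMIT:-] out:-; bubbles=3
Tick 2: [PARSE:P2(v=16,ok=F), VALIDATE:P1(v=14,ok=F), TRANSFORM:-, EMIT:-] out:-; bubbles=2
Tick 3: [PARSE:-, VALIDATE:P2(v=16,ok=T), TRANSFORM:P1(v=0,ok=F), EMIT:-] out:-; bubbles=2
Tick 4: [PARSE:P3(v=19,ok=F), VALIDATE:-, TRANSFORM:P2(v=48,ok=T), EMIT:P1(v=0,ok=F)] out:-; bubbles=1
Tick 5: [PARSE:P4(v=11,ok=F), VALIDATE:P3(v=19,ok=F), TRANSFORM:-, EMIT:P2(v=48,ok=T)] out:P1(v=0); bubbles=1
Tick 6: [PARSE:-, VALIDATE:P4(v=11,ok=T), TRANSFORM:P3(v=0,ok=F), EMIT:-] out:P2(v=48); bubbles=2
Tick 7: [PARSE:-, VALIDATE:-, TRANSFORM:P4(v=33,ok=T), EMIT:P3(v=0,ok=F)] out:-; bubbles=2
Tick 8: [PARSE:-, VALIDATE:-, TRANSFORM:-, EMIT:P4(v=33,ok=T)] out:P3(v=0); bubbles=3
Tick 9: [PARSE:-, VALIDATE:-, TRANSFORM:-, EMIT:-] out:P4(v=33); bubbles=4
Total bubble-slots: 20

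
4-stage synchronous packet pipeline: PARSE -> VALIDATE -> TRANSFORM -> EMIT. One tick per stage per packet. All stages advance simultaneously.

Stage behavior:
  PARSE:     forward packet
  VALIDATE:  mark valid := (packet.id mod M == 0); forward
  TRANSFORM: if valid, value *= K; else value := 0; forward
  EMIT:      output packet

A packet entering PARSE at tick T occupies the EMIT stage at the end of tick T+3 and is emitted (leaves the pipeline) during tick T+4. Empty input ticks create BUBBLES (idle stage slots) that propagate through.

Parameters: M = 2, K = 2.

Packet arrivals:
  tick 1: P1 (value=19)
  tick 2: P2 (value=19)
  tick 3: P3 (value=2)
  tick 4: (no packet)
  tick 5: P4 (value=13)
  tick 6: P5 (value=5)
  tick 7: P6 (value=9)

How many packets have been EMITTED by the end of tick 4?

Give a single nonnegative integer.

Answer: 0

Derivation:
Tick 1: [PARSE:P1(v=19,ok=F), VALIDATE:-, TRANSFORM:-, EMIT:-] out:-; in:P1
Tick 2: [PARSE:P2(v=19,ok=F), VALIDATE:P1(v=19,ok=F), TRANSFORM:-, EMIT:-] out:-; in:P2
Tick 3: [PARSE:P3(v=2,ok=F), VALIDATE:P2(v=19,ok=T), TRANSFORM:P1(v=0,ok=F), EMIT:-] out:-; in:P3
Tick 4: [PARSE:-, VALIDATE:P3(v=2,ok=F), TRANSFORM:P2(v=38,ok=T), EMIT:P1(v=0,ok=F)] out:-; in:-
Emitted by tick 4: []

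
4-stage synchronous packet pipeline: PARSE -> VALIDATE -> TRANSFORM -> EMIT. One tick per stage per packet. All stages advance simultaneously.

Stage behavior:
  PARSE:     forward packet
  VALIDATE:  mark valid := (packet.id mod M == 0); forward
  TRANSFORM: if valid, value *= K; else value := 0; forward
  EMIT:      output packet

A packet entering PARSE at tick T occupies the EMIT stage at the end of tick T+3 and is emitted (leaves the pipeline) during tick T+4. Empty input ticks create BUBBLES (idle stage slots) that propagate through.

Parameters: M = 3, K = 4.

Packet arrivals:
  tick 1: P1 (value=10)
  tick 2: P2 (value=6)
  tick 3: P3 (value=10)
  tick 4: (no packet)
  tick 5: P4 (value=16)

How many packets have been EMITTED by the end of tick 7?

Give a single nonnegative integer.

Answer: 3

Derivation:
Tick 1: [PARSE:P1(v=10,ok=F), VALIDATE:-, TRANSFORM:-, EMIT:-] out:-; in:P1
Tick 2: [PARSE:P2(v=6,ok=F), VALIDATE:P1(v=10,ok=F), TRANSFORM:-, EMIT:-] out:-; in:P2
Tick 3: [PARSE:P3(v=10,ok=F), VALIDATE:P2(v=6,ok=F), TRANSFORM:P1(v=0,ok=F), EMIT:-] out:-; in:P3
Tick 4: [PARSE:-, VALIDATE:P3(v=10,ok=T), TRANSFORM:P2(v=0,ok=F), EMIT:P1(v=0,ok=F)] out:-; in:-
Tick 5: [PARSE:P4(v=16,ok=F), VALIDATE:-, TRANSFORM:P3(v=40,ok=T), EMIT:P2(v=0,ok=F)] out:P1(v=0); in:P4
Tick 6: [PARSE:-, VALIDATE:P4(v=16,ok=F), TRANSFORM:-, EMIT:P3(v=40,ok=T)] out:P2(v=0); in:-
Tick 7: [PARSE:-, VALIDATE:-, TRANSFORM:P4(v=0,ok=F), EMIT:-] out:P3(v=40); in:-
Emitted by tick 7: ['P1', 'P2', 'P3']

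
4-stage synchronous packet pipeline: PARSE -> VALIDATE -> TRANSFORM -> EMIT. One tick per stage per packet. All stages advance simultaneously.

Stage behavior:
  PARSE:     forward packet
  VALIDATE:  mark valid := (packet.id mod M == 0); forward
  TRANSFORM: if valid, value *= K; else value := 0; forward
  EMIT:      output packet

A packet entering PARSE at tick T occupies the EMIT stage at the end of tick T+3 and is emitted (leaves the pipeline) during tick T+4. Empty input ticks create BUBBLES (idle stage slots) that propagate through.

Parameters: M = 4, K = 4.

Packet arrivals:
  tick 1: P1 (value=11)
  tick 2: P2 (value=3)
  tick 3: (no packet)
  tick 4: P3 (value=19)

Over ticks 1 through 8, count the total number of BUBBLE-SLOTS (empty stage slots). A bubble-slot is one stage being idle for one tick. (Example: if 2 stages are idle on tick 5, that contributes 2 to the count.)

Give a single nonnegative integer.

Tick 1: [PARSE:P1(v=11,ok=F), VALIDATE:-, TRANSFORM:-, EMIT:-] out:-; bubbles=3
Tick 2: [PARSE:P2(v=3,ok=F), VALIDATE:P1(v=11,ok=F), TRANSFORM:-, EMIT:-] out:-; bubbles=2
Tick 3: [PARSE:-, VALIDATE:P2(v=3,ok=F), TRANSFORM:P1(v=0,ok=F), EMIT:-] out:-; bubbles=2
Tick 4: [PARSE:P3(v=19,ok=F), VALIDATE:-, TRANSFORM:P2(v=0,ok=F), EMIT:P1(v=0,ok=F)] out:-; bubbles=1
Tick 5: [PARSE:-, VALIDATE:P3(v=19,ok=F), TRANSFORM:-, EMIT:P2(v=0,ok=F)] out:P1(v=0); bubbles=2
Tick 6: [PARSE:-, VALIDATE:-, TRANSFORM:P3(v=0,ok=F), EMIT:-] out:P2(v=0); bubbles=3
Tick 7: [PARSE:-, VALIDATE:-, TRANSFORM:-, EMIT:P3(v=0,ok=F)] out:-; bubbles=3
Tick 8: [PARSE:-, VALIDATE:-, TRANSFORM:-, EMIT:-] out:P3(v=0); bubbles=4
Total bubble-slots: 20

Answer: 20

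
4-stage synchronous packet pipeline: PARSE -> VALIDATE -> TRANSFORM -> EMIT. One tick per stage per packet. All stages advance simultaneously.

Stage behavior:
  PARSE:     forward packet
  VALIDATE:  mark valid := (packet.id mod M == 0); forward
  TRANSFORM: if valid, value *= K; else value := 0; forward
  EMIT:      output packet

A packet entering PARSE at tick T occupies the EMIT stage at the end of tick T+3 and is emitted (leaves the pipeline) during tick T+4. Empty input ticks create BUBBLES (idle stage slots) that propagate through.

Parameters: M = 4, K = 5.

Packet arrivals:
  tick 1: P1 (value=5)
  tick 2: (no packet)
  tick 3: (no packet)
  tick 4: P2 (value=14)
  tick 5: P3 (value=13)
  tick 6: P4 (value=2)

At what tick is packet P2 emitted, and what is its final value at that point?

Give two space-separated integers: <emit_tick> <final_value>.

Tick 1: [PARSE:P1(v=5,ok=F), VALIDATE:-, TRANSFORM:-, EMIT:-] out:-; in:P1
Tick 2: [PARSE:-, VALIDATE:P1(v=5,ok=F), TRANSFORM:-, EMIT:-] out:-; in:-
Tick 3: [PARSE:-, VALIDATE:-, TRANSFORM:P1(v=0,ok=F), EMIT:-] out:-; in:-
Tick 4: [PARSE:P2(v=14,ok=F), VALIDATE:-, TRANSFORM:-, EMIT:P1(v=0,ok=F)] out:-; in:P2
Tick 5: [PARSE:P3(v=13,ok=F), VALIDATE:P2(v=14,ok=F), TRANSFORM:-, EMIT:-] out:P1(v=0); in:P3
Tick 6: [PARSE:P4(v=2,ok=F), VALIDATE:P3(v=13,ok=F), TRANSFORM:P2(v=0,ok=F), EMIT:-] out:-; in:P4
Tick 7: [PARSE:-, VALIDATE:P4(v=2,ok=T), TRANSFORM:P3(v=0,ok=F), EMIT:P2(v=0,ok=F)] out:-; in:-
Tick 8: [PARSE:-, VALIDATE:-, TRANSFORM:P4(v=10,ok=T), EMIT:P3(v=0,ok=F)] out:P2(v=0); in:-
Tick 9: [PARSE:-, VALIDATE:-, TRANSFORM:-, EMIT:P4(v=10,ok=T)] out:P3(v=0); in:-
Tick 10: [PARSE:-, VALIDATE:-, TRANSFORM:-, EMIT:-] out:P4(v=10); in:-
P2: arrives tick 4, valid=False (id=2, id%4=2), emit tick 8, final value 0

Answer: 8 0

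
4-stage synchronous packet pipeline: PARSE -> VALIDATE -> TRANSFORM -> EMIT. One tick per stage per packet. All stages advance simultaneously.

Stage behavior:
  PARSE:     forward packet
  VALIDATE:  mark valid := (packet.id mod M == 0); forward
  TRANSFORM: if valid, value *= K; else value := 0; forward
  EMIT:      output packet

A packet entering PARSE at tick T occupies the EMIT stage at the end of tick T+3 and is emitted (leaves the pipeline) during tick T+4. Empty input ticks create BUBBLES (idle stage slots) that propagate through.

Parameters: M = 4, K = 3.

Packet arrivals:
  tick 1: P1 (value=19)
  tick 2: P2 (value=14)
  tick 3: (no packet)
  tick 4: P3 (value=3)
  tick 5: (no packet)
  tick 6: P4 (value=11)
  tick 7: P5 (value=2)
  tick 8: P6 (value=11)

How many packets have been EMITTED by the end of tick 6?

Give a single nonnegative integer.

Tick 1: [PARSE:P1(v=19,ok=F), VALIDATE:-, TRANSFORM:-, EMIT:-] out:-; in:P1
Tick 2: [PARSE:P2(v=14,ok=F), VALIDATE:P1(v=19,ok=F), TRANSFORM:-, EMIT:-] out:-; in:P2
Tick 3: [PARSE:-, VALIDATE:P2(v=14,ok=F), TRANSFORM:P1(v=0,ok=F), EMIT:-] out:-; in:-
Tick 4: [PARSE:P3(v=3,ok=F), VALIDATE:-, TRANSFORM:P2(v=0,ok=F), EMIT:P1(v=0,ok=F)] out:-; in:P3
Tick 5: [PARSE:-, VALIDATE:P3(v=3,ok=F), TRANSFORM:-, EMIT:P2(v=0,ok=F)] out:P1(v=0); in:-
Tick 6: [PARSE:P4(v=11,ok=F), VALIDATE:-, TRANSFORM:P3(v=0,ok=F), EMIT:-] out:P2(v=0); in:P4
Emitted by tick 6: ['P1', 'P2']

Answer: 2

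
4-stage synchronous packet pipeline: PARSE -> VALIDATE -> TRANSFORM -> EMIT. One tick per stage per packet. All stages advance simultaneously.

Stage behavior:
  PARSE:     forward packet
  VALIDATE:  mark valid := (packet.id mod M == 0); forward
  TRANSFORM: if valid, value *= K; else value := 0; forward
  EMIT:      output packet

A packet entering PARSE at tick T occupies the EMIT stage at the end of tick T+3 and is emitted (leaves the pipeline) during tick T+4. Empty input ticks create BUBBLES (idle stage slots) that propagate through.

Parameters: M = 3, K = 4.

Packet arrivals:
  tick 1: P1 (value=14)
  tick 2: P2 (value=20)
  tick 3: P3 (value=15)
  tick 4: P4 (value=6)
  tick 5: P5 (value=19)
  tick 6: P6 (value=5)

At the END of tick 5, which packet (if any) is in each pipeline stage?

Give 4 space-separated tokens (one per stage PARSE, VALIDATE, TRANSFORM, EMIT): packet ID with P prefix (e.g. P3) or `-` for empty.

Tick 1: [PARSE:P1(v=14,ok=F), VALIDATE:-, TRANSFORM:-, EMIT:-] out:-; in:P1
Tick 2: [PARSE:P2(v=20,ok=F), VALIDATE:P1(v=14,ok=F), TRANSFORM:-, EMIT:-] out:-; in:P2
Tick 3: [PARSE:P3(v=15,ok=F), VALIDATE:P2(v=20,ok=F), TRANSFORM:P1(v=0,ok=F), EMIT:-] out:-; in:P3
Tick 4: [PARSE:P4(v=6,ok=F), VALIDATE:P3(v=15,ok=T), TRANSFORM:P2(v=0,ok=F), EMIT:P1(v=0,ok=F)] out:-; in:P4
Tick 5: [PARSE:P5(v=19,ok=F), VALIDATE:P4(v=6,ok=F), TRANSFORM:P3(v=60,ok=T), EMIT:P2(v=0,ok=F)] out:P1(v=0); in:P5
At end of tick 5: ['P5', 'P4', 'P3', 'P2']

Answer: P5 P4 P3 P2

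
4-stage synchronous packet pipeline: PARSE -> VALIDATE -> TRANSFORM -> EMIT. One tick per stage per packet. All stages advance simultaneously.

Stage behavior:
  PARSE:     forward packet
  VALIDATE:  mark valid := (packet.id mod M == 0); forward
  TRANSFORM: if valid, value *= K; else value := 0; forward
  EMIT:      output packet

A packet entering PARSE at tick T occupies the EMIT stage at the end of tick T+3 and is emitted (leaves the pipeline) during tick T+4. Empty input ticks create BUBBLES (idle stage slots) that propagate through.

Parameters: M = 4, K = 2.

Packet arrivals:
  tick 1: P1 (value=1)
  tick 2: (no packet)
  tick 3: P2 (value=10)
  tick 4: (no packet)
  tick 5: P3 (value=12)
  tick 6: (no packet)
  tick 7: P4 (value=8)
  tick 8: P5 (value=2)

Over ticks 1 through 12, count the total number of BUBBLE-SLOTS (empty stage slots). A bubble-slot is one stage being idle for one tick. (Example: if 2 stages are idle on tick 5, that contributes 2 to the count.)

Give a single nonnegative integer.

Answer: 28

Derivation:
Tick 1: [PARSE:P1(v=1,ok=F), VALIDATE:-, TRANSFORM:-, EMIT:-] out:-; bubbles=3
Tick 2: [PARSE:-, VALIDATE:P1(v=1,ok=F), TRANSFORM:-, EMIT:-] out:-; bubbles=3
Tick 3: [PARSE:P2(v=10,ok=F), VALIDATE:-, TRANSFORM:P1(v=0,ok=F), EMIT:-] out:-; bubbles=2
Tick 4: [PARSE:-, VALIDATE:P2(v=10,ok=F), TRANSFORM:-, EMIT:P1(v=0,ok=F)] out:-; bubbles=2
Tick 5: [PARSE:P3(v=12,ok=F), VALIDATE:-, TRANSFORM:P2(v=0,ok=F), EMIT:-] out:P1(v=0); bubbles=2
Tick 6: [PARSE:-, VALIDATE:P3(v=12,ok=F), TRANSFORM:-, EMIT:P2(v=0,ok=F)] out:-; bubbles=2
Tick 7: [PARSE:P4(v=8,ok=F), VALIDATE:-, TRANSFORM:P3(v=0,ok=F), EMIT:-] out:P2(v=0); bubbles=2
Tick 8: [PARSE:P5(v=2,ok=F), VALIDATE:P4(v=8,ok=T), TRANSFORM:-, EMIT:P3(v=0,ok=F)] out:-; bubbles=1
Tick 9: [PARSE:-, VALIDATE:P5(v=2,ok=F), TRANSFORM:P4(v=16,ok=T), EMIT:-] out:P3(v=0); bubbles=2
Tick 10: [PARSE:-, VALIDATE:-, TRANSFORM:P5(v=0,ok=F), EMIT:P4(v=16,ok=T)] out:-; bubbles=2
Tick 11: [PARSE:-, VALIDATE:-, TRANSFORM:-, EMIT:P5(v=0,ok=F)] out:P4(v=16); bubbles=3
Tick 12: [PARSE:-, VALIDATE:-, TRANSFORM:-, EMIT:-] out:P5(v=0); bubbles=4
Total bubble-slots: 28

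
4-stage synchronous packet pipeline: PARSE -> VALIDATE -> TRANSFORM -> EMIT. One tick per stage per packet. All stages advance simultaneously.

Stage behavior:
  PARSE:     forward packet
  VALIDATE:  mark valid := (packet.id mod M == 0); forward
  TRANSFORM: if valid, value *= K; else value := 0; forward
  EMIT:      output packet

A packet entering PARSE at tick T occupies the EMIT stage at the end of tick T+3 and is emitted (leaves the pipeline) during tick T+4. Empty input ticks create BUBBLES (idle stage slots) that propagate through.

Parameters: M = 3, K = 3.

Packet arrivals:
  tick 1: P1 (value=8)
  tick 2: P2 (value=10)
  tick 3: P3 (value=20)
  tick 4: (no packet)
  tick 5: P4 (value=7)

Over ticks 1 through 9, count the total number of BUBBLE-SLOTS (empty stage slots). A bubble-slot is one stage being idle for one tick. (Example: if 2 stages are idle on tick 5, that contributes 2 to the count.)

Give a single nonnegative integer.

Answer: 20

Derivation:
Tick 1: [PARSE:P1(v=8,ok=F), VALIDATE:-, TRANSFORM:-, EMIT:-] out:-; bubbles=3
Tick 2: [PARSE:P2(v=10,ok=F), VALIDATE:P1(v=8,ok=F), TRANSFORM:-, EMIT:-] out:-; bubbles=2
Tick 3: [PARSE:P3(v=20,ok=F), VALIDATE:P2(v=10,ok=F), TRANSFORM:P1(v=0,ok=F), EMIT:-] out:-; bubbles=1
Tick 4: [PARSE:-, VALIDATE:P3(v=20,ok=T), TRANSFORM:P2(v=0,ok=F), EMIT:P1(v=0,ok=F)] out:-; bubbles=1
Tick 5: [PARSE:P4(v=7,ok=F), VALIDATE:-, TRANSFORM:P3(v=60,ok=T), EMIT:P2(v=0,ok=F)] out:P1(v=0); bubbles=1
Tick 6: [PARSE:-, VALIDATE:P4(v=7,ok=F), TRANSFORM:-, EMIT:P3(v=60,ok=T)] out:P2(v=0); bubbles=2
Tick 7: [PARSE:-, VALIDATE:-, TRANSFORM:P4(v=0,ok=F), EMIT:-] out:P3(v=60); bubbles=3
Tick 8: [PARSE:-, VALIDATE:-, TRANSFORM:-, EMIT:P4(v=0,ok=F)] out:-; bubbles=3
Tick 9: [PARSE:-, VALIDATE:-, TRANSFORM:-, EMIT:-] out:P4(v=0); bubbles=4
Total bubble-slots: 20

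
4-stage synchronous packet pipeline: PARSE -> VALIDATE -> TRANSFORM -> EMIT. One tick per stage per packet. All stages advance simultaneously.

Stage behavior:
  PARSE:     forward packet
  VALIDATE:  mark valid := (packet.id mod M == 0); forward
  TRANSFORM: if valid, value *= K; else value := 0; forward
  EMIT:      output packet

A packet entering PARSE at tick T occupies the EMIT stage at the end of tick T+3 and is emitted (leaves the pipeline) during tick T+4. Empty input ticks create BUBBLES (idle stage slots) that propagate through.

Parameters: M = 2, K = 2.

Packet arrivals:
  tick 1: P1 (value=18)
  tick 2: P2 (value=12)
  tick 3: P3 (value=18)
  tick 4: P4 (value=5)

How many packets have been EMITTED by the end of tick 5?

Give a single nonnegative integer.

Tick 1: [PARSE:P1(v=18,ok=F), VALIDATE:-, TRANSFORM:-, EMIT:-] out:-; in:P1
Tick 2: [PARSE:P2(v=12,ok=F), VALIDATE:P1(v=18,ok=F), TRANSFORM:-, EMIT:-] out:-; in:P2
Tick 3: [PARSE:P3(v=18,ok=F), VALIDATE:P2(v=12,ok=T), TRANSFORM:P1(v=0,ok=F), EMIT:-] out:-; in:P3
Tick 4: [PARSE:P4(v=5,ok=F), VALIDATE:P3(v=18,ok=F), TRANSFORM:P2(v=24,ok=T), EMIT:P1(v=0,ok=F)] out:-; in:P4
Tick 5: [PARSE:-, VALIDATE:P4(v=5,ok=T), TRANSFORM:P3(v=0,ok=F), EMIT:P2(v=24,ok=T)] out:P1(v=0); in:-
Emitted by tick 5: ['P1']

Answer: 1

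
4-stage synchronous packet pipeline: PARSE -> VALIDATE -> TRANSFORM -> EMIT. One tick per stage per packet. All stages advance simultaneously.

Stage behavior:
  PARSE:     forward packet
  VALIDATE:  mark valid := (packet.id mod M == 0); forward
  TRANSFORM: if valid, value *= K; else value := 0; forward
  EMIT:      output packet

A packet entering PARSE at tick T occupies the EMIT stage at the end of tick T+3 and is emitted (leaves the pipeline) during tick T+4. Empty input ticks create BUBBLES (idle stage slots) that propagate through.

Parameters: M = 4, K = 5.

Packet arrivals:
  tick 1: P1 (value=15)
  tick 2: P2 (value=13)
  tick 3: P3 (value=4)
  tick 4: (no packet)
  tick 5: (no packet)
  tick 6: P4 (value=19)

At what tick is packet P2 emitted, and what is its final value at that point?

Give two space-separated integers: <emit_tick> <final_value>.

Answer: 6 0

Derivation:
Tick 1: [PARSE:P1(v=15,ok=F), VALIDATE:-, TRANSFORM:-, EMIT:-] out:-; in:P1
Tick 2: [PARSE:P2(v=13,ok=F), VALIDATE:P1(v=15,ok=F), TRANSFORM:-, EMIT:-] out:-; in:P2
Tick 3: [PARSE:P3(v=4,ok=F), VALIDATE:P2(v=13,ok=F), TRANSFORM:P1(v=0,ok=F), EMIT:-] out:-; in:P3
Tick 4: [PARSE:-, VALIDATE:P3(v=4,ok=F), TRANSFORM:P2(v=0,ok=F), EMIT:P1(v=0,ok=F)] out:-; in:-
Tick 5: [PARSE:-, VALIDATE:-, TRANSFORM:P3(v=0,ok=F), EMIT:P2(v=0,ok=F)] out:P1(v=0); in:-
Tick 6: [PARSE:P4(v=19,ok=F), VALIDATE:-, TRANSFORM:-, EMIT:P3(v=0,ok=F)] out:P2(v=0); in:P4
Tick 7: [PARSE:-, VALIDATE:P4(v=19,ok=T), TRANSFORM:-, EMIT:-] out:P3(v=0); in:-
Tick 8: [PARSE:-, VALIDATE:-, TRANSFORM:P4(v=95,ok=T), EMIT:-] out:-; in:-
Tick 9: [PARSE:-, VALIDATE:-, TRANSFORM:-, EMIT:P4(v=95,ok=T)] out:-; in:-
Tick 10: [PARSE:-, VALIDATE:-, TRANSFORM:-, EMIT:-] out:P4(v=95); in:-
P2: arrives tick 2, valid=False (id=2, id%4=2), emit tick 6, final value 0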